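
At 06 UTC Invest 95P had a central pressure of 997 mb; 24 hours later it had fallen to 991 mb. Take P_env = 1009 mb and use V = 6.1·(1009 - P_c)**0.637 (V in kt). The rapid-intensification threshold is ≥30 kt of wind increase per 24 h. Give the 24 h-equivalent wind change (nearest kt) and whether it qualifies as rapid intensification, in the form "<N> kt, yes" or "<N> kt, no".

V₁: ΔP = 12, V ≈ 6.1 × 12^0.637 ≈ 29.70 kt.
V₂: ΔP = 18, V ≈ 6.1 × 18^0.637 ≈ 38.45 kt.
ΔV over 24 h = 8.75 kt → 24 h equivalent = 8.75 × 24/24 ≈ 8.75 kt.
9 kt < 30 kt ⇒ not rapid intensification.

9 kt, no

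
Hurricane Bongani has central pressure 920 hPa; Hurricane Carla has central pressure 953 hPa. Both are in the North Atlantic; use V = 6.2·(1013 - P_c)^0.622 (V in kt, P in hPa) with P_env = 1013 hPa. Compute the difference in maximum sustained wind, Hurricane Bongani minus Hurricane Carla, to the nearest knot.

25 kt

Hurricane Bongani: ΔP = 93; V ≈ 6.2 × 93^0.622 ≈ 103.94 kt.
Hurricane Carla: ΔP = 60; V ≈ 6.2 × 60^0.622 ≈ 79.14 kt.
Difference ≈ 103.94 − 79.14 = 24.80 → 25 kt.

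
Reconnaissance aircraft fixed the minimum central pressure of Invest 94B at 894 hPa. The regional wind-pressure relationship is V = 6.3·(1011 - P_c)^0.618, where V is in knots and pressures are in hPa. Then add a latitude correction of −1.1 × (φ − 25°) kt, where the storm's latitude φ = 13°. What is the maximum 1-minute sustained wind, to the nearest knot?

ΔP = 1011 − 894 = 117 hPa.
117^0.618 ≈ 18.973.
V ≈ 6.3 × 18.973 ≈ 119.5 kt.
Latitude correction: −1.1 × (13 − 25) = 13.2 kt.
Corrected V ≈ 132.7 kt → 133 kt.

133 kt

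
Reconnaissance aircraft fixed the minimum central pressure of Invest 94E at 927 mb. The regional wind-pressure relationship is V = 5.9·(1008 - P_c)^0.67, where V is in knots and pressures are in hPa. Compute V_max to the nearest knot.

112 kt

ΔP = 1008 − 927 = 81 mb.
81^0.67 ≈ 18.997.
V ≈ 5.9 × 18.997 ≈ 112.1 kt.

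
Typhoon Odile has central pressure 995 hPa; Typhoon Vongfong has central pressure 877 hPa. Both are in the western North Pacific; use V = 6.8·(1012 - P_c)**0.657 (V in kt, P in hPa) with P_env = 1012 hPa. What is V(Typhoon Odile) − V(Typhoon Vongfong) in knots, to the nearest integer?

-127 kt

Typhoon Odile: ΔP = 17; V ≈ 6.8 × 17^0.657 ≈ 43.74 kt.
Typhoon Vongfong: ΔP = 135; V ≈ 6.8 × 135^0.657 ≈ 170.66 kt.
Difference ≈ 43.74 − 170.66 = -126.92 → -127 kt.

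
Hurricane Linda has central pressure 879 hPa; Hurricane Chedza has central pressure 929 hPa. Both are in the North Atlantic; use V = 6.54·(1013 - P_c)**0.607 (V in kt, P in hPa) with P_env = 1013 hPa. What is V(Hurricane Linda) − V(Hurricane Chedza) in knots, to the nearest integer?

32 kt

Hurricane Linda: ΔP = 134; V ≈ 6.54 × 134^0.607 ≈ 127.86 kt.
Hurricane Chedza: ΔP = 84; V ≈ 6.54 × 84^0.607 ≈ 96.30 kt.
Difference ≈ 127.86 − 96.30 = 31.56 → 32 kt.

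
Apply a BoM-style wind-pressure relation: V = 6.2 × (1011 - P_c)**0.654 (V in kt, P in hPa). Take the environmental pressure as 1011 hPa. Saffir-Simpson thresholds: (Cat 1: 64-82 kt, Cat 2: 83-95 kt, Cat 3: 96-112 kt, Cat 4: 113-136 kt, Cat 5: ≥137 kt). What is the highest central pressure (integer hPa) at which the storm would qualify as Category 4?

Category 4 begins at V = 113 kt.
Required ΔP = (113/6.2)^(1/0.654) = 18.226^1.529 ≈ 84.66 hPa.
P_c ≤ 1011 − 84.66 = 926.34, so the highest integer P_c is 926 hPa.

926 hPa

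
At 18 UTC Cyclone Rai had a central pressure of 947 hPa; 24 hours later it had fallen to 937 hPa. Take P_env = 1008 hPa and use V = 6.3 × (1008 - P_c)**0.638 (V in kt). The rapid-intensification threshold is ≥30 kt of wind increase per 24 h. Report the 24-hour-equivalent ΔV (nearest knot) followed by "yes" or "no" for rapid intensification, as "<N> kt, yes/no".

9 kt, no

V₁: ΔP = 61, V ≈ 6.3 × 61^0.638 ≈ 86.77 kt.
V₂: ΔP = 71, V ≈ 6.3 × 71^0.638 ≈ 95.60 kt.
ΔV over 24 h = 8.83 kt → 24 h equivalent = 8.83 × 24/24 ≈ 8.83 kt.
9 kt < 30 kt ⇒ not rapid intensification.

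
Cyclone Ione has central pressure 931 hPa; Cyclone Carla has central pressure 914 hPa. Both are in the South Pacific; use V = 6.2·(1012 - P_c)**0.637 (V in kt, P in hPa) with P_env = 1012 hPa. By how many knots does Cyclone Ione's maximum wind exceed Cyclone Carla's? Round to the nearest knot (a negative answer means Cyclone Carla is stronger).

-13 kt

Cyclone Ione: ΔP = 81; V ≈ 6.2 × 81^0.637 ≈ 101.88 kt.
Cyclone Carla: ΔP = 98; V ≈ 6.2 × 98^0.637 ≈ 115.03 kt.
Difference ≈ 101.88 − 115.03 = -13.15 → -13 kt.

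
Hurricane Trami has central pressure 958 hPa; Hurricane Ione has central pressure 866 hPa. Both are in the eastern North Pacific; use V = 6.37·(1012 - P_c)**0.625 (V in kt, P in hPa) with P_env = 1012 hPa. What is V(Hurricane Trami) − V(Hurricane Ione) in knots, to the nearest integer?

Hurricane Trami: ΔP = 54; V ≈ 6.37 × 54^0.625 ≈ 77.07 kt.
Hurricane Ione: ΔP = 146; V ≈ 6.37 × 146^0.625 ≈ 143.50 kt.
Difference ≈ 77.07 − 143.50 = -66.43 → -66 kt.

-66 kt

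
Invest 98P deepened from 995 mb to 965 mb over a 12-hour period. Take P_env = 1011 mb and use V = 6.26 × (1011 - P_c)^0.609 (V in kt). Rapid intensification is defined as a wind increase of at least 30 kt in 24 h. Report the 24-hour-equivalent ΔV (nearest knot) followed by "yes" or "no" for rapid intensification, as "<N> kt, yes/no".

V₁: ΔP = 16, V ≈ 6.26 × 16^0.609 ≈ 33.88 kt.
V₂: ΔP = 46, V ≈ 6.26 × 46^0.609 ≈ 64.45 kt.
ΔV over 12 h = 30.57 kt → 24 h equivalent = 30.57 × 24/12 ≈ 61.14 kt.
61 kt ≥ 30 kt ⇒ rapid intensification.

61 kt, yes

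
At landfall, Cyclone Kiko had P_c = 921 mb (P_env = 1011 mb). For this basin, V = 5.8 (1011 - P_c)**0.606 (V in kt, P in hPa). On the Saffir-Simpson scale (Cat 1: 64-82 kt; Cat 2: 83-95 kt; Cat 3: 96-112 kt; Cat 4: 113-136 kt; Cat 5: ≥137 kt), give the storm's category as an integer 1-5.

ΔP = 1011 − 921 = 90 mb.
V ≈ 5.8 × 90^0.606 = 5.8 × 15.29 ≈ 89 kt.
89 kt falls in the Category 2 band.

2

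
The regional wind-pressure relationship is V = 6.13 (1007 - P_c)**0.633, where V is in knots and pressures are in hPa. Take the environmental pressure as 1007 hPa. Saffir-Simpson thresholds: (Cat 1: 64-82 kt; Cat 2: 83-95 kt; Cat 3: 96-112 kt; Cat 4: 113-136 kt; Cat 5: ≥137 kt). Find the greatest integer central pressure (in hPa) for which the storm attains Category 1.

966 hPa

Category 1 begins at V = 64 kt.
Required ΔP = (64/6.13)^(1/0.633) = 10.440^1.580 ≈ 40.68 hPa.
P_c ≤ 1007 − 40.68 = 966.32, so the highest integer P_c is 966 hPa.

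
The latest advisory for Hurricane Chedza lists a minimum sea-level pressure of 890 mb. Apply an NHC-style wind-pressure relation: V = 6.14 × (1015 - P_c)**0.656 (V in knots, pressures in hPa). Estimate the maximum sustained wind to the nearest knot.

ΔP = 1015 − 890 = 125 mb.
125^0.656 ≈ 23.745.
V ≈ 6.14 × 23.745 ≈ 145.8 kt.

146 kt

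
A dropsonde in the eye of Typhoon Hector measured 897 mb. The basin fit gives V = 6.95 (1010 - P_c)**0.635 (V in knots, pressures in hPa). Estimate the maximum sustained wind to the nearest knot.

ΔP = 1010 − 897 = 113 mb.
113^0.635 ≈ 20.124.
V ≈ 6.95 × 20.124 ≈ 139.9 kt.

140 kt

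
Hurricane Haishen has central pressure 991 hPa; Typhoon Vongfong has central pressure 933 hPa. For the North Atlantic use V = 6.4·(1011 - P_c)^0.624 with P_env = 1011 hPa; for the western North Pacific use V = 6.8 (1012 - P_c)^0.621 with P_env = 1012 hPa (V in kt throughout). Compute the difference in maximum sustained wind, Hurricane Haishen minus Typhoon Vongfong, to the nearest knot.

-61 kt

Hurricane Haishen: ΔP = 20; V ≈ 6.4 × 20^0.624 ≈ 41.50 kt.
Typhoon Vongfong: ΔP = 79; V ≈ 6.8 × 79^0.621 ≈ 102.55 kt.
Difference ≈ 41.50 − 102.55 = -61.05 → -61 kt.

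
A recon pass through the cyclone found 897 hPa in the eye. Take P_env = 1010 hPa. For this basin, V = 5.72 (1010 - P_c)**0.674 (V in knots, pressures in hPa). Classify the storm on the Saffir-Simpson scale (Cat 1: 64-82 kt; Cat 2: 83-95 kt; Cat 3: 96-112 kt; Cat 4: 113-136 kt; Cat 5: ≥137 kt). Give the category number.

5

ΔP = 1010 − 897 = 113 hPa.
V ≈ 5.72 × 113^0.674 = 5.72 × 24.20 ≈ 138 kt.
138 kt falls in the Category 5 band.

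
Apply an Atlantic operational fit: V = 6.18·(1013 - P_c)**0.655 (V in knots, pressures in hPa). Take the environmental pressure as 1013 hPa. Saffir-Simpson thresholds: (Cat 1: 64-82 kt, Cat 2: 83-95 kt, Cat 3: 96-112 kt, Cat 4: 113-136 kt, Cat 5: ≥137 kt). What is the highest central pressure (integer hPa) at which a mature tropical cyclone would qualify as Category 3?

Category 3 begins at V = 96 kt.
Required ΔP = (96/6.18)^(1/0.655) = 15.534^1.527 ≈ 65.88 hPa.
P_c ≤ 1013 − 65.88 = 947.12, so the highest integer P_c is 947 hPa.

947 hPa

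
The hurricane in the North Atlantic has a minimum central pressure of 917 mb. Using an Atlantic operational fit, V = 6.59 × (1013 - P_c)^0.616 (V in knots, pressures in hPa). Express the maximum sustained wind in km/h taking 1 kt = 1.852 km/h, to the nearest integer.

ΔP = 1013 − 917 = 96 mb.
V ≈ 6.59 × 96^0.616 = 6.59 × 16.637 ≈ 109.639 kt.
109.639 × 1.852 ≈ 203.05 km/h → 203 km/h.

203 km/h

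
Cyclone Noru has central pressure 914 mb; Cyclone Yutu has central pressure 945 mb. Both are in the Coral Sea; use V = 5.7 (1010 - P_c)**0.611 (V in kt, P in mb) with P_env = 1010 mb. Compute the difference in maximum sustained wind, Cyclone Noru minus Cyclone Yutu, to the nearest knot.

Cyclone Noru: ΔP = 96; V ≈ 5.7 × 96^0.611 ≈ 92.69 kt.
Cyclone Yutu: ΔP = 65; V ≈ 5.7 × 65^0.611 ≈ 73.04 kt.
Difference ≈ 92.69 − 73.04 = 19.65 → 20 kt.

20 kt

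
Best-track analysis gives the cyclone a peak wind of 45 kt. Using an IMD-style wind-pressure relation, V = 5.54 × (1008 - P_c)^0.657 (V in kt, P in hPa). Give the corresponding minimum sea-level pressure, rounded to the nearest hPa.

984 hPa

ΔP = (V / 5.54)^(1/0.657) = (45/5.54)^1.522.
45/5.54 = 8.123; 8.123^1.522 ≈ 24.25 hPa.
P_c = 1008 − 24.25 = 983.75 ≈ 984 hPa.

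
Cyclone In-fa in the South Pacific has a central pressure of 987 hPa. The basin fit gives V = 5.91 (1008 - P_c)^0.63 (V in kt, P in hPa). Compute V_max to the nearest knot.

40 kt

ΔP = 1008 − 987 = 21 hPa.
21^0.63 ≈ 6.808.
V ≈ 5.91 × 6.808 ≈ 40.2 kt.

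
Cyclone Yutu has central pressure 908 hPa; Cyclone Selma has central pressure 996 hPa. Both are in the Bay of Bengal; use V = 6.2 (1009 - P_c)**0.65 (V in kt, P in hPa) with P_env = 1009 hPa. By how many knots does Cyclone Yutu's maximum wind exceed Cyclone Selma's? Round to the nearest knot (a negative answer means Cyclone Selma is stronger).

Cyclone Yutu: ΔP = 101; V ≈ 6.2 × 101^0.65 ≈ 124.51 kt.
Cyclone Selma: ΔP = 13; V ≈ 6.2 × 13^0.65 ≈ 32.84 kt.
Difference ≈ 124.51 − 32.84 = 91.67 → 92 kt.

92 kt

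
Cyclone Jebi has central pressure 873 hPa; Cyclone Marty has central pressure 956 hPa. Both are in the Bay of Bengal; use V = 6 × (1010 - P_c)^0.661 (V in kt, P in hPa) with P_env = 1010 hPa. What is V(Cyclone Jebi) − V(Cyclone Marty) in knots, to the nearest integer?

71 kt

Cyclone Jebi: ΔP = 137; V ≈ 6 × 137^0.661 ≈ 155.07 kt.
Cyclone Marty: ΔP = 54; V ≈ 6 × 54^0.661 ≈ 83.80 kt.
Difference ≈ 155.07 − 83.80 = 71.27 → 71 kt.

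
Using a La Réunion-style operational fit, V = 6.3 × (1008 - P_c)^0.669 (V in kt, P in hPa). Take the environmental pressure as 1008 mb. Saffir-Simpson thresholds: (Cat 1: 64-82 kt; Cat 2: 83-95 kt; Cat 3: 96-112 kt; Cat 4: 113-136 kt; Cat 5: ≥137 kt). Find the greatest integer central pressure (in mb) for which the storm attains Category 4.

Category 4 begins at V = 113 kt.
Required ΔP = (113/6.3)^(1/0.669) = 17.937^1.495 ≈ 74.83 mb.
P_c ≤ 1008 − 74.83 = 933.17, so the highest integer P_c is 933 mb.

933 mb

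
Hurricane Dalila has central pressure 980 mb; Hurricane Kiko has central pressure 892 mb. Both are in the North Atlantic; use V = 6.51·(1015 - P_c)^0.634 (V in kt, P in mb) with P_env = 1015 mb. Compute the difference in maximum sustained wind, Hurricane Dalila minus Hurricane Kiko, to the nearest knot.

-76 kt

Hurricane Dalila: ΔP = 35; V ≈ 6.51 × 35^0.634 ≈ 62.02 kt.
Hurricane Kiko: ΔP = 123; V ≈ 6.51 × 123^0.634 ≈ 137.59 kt.
Difference ≈ 62.02 − 137.59 = -75.57 → -76 kt.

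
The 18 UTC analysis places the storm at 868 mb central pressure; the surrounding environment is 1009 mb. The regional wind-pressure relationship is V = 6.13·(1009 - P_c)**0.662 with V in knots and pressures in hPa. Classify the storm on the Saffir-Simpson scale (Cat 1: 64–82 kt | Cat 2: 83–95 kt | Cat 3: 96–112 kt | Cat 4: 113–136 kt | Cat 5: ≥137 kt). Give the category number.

ΔP = 1009 − 868 = 141 mb.
V ≈ 6.13 × 141^0.662 = 6.13 × 26.47 ≈ 162 kt.
162 kt falls in the Category 5 band.

5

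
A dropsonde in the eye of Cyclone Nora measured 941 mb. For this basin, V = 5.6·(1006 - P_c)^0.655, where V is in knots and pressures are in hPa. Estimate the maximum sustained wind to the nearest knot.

ΔP = 1006 − 941 = 65 mb.
65^0.655 ≈ 15.398.
V ≈ 5.6 × 15.398 ≈ 86.2 kt.

86 kt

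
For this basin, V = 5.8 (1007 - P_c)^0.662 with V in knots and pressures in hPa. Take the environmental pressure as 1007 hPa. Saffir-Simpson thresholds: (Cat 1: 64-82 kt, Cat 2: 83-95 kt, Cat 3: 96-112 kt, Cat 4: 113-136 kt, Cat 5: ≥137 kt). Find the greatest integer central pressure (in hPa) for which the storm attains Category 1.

969 hPa

Category 1 begins at V = 64 kt.
Required ΔP = (64/5.8)^(1/0.662) = 11.034^1.511 ≈ 37.60 hPa.
P_c ≤ 1007 − 37.60 = 969.40, so the highest integer P_c is 969 hPa.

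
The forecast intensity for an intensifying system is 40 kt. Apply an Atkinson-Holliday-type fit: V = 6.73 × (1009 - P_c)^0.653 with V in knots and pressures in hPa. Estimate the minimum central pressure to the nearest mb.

994 mb

ΔP = (V / 6.73)^(1/0.653) = (40/6.73)^1.531.
40/6.73 = 5.944; 5.944^1.531 ≈ 15.32 mb.
P_c = 1009 − 15.32 = 993.68 ≈ 994 mb.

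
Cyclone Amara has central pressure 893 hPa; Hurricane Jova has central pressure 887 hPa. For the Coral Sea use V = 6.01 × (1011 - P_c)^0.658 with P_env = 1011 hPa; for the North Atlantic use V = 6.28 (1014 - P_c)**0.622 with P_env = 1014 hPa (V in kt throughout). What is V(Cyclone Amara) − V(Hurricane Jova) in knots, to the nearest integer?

Cyclone Amara: ΔP = 118; V ≈ 6.01 × 118^0.658 ≈ 138.73 kt.
Hurricane Jova: ΔP = 127; V ≈ 6.28 × 127^0.622 ≈ 127.80 kt.
Difference ≈ 138.73 − 127.80 = 10.93 → 11 kt.

11 kt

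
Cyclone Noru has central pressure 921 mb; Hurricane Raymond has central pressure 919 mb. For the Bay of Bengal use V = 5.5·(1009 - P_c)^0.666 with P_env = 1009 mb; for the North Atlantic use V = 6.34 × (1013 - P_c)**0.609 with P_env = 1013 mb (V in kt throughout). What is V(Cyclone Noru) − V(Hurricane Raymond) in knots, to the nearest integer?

Cyclone Noru: ΔP = 88; V ≈ 5.5 × 88^0.666 ≈ 108.49 kt.
Hurricane Raymond: ΔP = 94; V ≈ 6.34 × 94^0.609 ≈ 100.86 kt.
Difference ≈ 108.49 − 100.86 = 7.63 → 8 kt.

8 kt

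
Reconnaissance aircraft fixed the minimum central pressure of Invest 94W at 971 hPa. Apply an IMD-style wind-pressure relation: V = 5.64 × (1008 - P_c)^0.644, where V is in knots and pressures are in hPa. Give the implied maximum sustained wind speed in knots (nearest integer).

ΔP = 1008 − 971 = 37 hPa.
37^0.644 ≈ 10.231.
V ≈ 5.64 × 10.231 ≈ 57.7 kt.

58 kt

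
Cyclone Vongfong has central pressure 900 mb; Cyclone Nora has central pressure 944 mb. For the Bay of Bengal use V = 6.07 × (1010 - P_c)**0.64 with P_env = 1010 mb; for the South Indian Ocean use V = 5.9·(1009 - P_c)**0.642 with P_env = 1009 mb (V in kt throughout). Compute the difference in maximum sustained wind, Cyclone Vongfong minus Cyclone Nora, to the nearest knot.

37 kt

Cyclone Vongfong: ΔP = 110; V ≈ 6.07 × 110^0.64 ≈ 122.94 kt.
Cyclone Nora: ΔP = 65; V ≈ 5.9 × 65^0.642 ≈ 86.05 kt.
Difference ≈ 122.94 − 86.05 = 36.89 → 37 kt.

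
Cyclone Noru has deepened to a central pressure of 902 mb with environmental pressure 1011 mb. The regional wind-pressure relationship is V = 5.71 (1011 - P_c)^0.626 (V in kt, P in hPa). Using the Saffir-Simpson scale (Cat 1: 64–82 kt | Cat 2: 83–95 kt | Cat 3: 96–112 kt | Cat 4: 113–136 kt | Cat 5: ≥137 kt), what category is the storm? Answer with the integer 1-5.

ΔP = 1011 − 902 = 109 mb.
V ≈ 5.71 × 109^0.626 = 5.71 × 18.86 ≈ 108 kt.
108 kt falls in the Category 3 band.

3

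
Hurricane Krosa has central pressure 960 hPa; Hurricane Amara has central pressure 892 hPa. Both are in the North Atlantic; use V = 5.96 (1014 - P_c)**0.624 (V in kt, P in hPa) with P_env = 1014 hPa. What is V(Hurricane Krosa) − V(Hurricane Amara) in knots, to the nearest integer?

-48 kt

Hurricane Krosa: ΔP = 54; V ≈ 5.96 × 54^0.624 ≈ 71.82 kt.
Hurricane Amara: ΔP = 122; V ≈ 5.96 × 122^0.624 ≈ 119.44 kt.
Difference ≈ 71.82 − 119.44 = -47.62 → -48 kt.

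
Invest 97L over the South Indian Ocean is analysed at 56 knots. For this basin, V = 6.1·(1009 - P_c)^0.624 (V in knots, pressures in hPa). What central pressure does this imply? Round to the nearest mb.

974 mb

ΔP = (V / 6.1)^(1/0.624) = (56/6.1)^1.603.
56/6.1 = 9.180; 9.180^1.603 ≈ 34.92 mb.
P_c = 1009 − 34.92 = 974.08 ≈ 974 mb.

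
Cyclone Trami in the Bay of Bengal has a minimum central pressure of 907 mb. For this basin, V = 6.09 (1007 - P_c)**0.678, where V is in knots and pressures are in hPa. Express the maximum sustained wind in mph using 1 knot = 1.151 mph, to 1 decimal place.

ΔP = 1007 − 907 = 100 mb.
V ≈ 6.09 × 100^0.678 = 6.09 × 22.699 ≈ 138.235 kt.
138.235 × 1.151 ≈ 159.11 mph → 159.1 mph.

159.1 mph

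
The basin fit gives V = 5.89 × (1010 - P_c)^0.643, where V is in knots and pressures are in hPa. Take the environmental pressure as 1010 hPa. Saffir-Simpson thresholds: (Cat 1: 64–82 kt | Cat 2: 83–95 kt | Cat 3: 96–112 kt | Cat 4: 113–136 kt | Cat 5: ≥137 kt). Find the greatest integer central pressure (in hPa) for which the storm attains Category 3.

933 hPa

Category 3 begins at V = 96 kt.
Required ΔP = (96/5.89)^(1/0.643) = 16.299^1.555 ≈ 76.76 hPa.
P_c ≤ 1010 − 76.76 = 933.24, so the highest integer P_c is 933 hPa.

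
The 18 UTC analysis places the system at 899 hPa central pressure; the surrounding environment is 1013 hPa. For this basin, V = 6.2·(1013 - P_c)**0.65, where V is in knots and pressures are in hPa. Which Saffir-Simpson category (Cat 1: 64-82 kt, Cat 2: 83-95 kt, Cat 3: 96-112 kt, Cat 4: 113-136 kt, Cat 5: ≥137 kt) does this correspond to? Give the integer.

ΔP = 1013 − 899 = 114 hPa.
V ≈ 6.2 × 114^0.65 = 6.2 × 21.73 ≈ 135 kt.
135 kt falls in the Category 4 band.

4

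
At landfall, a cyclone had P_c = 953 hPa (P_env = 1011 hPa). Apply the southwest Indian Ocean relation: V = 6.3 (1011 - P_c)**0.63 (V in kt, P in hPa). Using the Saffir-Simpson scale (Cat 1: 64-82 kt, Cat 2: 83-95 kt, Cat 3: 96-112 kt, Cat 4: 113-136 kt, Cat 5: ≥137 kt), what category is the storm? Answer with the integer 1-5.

1

ΔP = 1011 − 953 = 58 hPa.
V ≈ 6.3 × 58^0.63 = 6.3 × 12.91 ≈ 81 kt.
81 kt falls in the Category 1 band.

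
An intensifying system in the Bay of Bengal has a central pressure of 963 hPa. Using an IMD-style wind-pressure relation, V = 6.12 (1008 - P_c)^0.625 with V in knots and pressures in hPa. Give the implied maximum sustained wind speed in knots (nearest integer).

66 kt

ΔP = 1008 − 963 = 45 hPa.
45^0.625 ≈ 10.796.
V ≈ 6.12 × 10.796 ≈ 66.1 kt.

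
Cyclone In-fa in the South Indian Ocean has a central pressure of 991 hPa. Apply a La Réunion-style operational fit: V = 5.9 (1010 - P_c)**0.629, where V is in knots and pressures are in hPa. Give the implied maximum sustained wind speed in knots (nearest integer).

38 kt

ΔP = 1010 − 991 = 19 hPa.
19^0.629 ≈ 6.373.
V ≈ 5.9 × 6.373 ≈ 37.6 kt.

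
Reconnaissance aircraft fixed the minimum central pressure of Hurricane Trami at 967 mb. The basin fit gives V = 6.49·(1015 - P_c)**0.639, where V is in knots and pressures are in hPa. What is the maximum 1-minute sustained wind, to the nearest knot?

77 kt

ΔP = 1015 − 967 = 48 mb.
48^0.639 ≈ 11.866.
V ≈ 6.49 × 11.866 ≈ 77.0 kt.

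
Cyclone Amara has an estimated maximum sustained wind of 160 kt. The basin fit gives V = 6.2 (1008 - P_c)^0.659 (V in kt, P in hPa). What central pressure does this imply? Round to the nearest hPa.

869 hPa

ΔP = (V / 6.2)^(1/0.659) = (160/6.2)^1.517.
160/6.2 = 25.806; 25.806^1.517 ≈ 138.75 hPa.
P_c = 1008 − 138.75 = 869.25 ≈ 869 hPa.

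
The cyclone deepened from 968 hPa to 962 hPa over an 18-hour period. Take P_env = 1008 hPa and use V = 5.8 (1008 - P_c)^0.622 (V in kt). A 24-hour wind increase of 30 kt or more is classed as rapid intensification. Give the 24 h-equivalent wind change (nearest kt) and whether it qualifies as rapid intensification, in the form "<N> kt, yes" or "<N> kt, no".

V₁: ΔP = 40, V ≈ 5.8 × 40^0.622 ≈ 57.53 kt.
V₂: ΔP = 46, V ≈ 5.8 × 46^0.622 ≈ 62.76 kt.
ΔV over 18 h = 5.23 kt → 24 h equivalent = 5.23 × 24/18 ≈ 6.97 kt.
7 kt < 30 kt ⇒ not rapid intensification.

7 kt, no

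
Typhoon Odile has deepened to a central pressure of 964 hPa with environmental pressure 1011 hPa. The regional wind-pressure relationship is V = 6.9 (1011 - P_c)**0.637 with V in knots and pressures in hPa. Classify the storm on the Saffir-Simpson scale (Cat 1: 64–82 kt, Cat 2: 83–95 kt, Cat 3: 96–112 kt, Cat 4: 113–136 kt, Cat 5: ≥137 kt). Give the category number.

1

ΔP = 1011 − 964 = 47 hPa.
V ≈ 6.9 × 47^0.637 = 6.9 × 11.62 ≈ 80 kt.
80 kt falls in the Category 1 band.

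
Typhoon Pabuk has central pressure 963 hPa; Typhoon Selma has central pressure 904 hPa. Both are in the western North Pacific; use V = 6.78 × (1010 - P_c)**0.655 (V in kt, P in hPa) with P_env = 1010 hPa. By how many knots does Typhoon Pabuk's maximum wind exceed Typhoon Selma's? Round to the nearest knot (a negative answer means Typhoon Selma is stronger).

Typhoon Pabuk: ΔP = 47; V ≈ 6.78 × 47^0.655 ≈ 84.42 kt.
Typhoon Selma: ΔP = 106; V ≈ 6.78 × 106^0.655 ≈ 143.82 kt.
Difference ≈ 84.42 − 143.82 = -59.40 → -59 kt.

-59 kt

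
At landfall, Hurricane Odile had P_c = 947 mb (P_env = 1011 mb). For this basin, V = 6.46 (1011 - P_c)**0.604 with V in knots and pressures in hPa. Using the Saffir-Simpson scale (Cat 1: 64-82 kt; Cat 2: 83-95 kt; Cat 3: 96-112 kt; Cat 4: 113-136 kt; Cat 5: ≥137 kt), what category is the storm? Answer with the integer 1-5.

ΔP = 1011 − 947 = 64 mb.
V ≈ 6.46 × 64^0.604 = 6.46 × 12.33 ≈ 80 kt.
80 kt falls in the Category 1 band.

1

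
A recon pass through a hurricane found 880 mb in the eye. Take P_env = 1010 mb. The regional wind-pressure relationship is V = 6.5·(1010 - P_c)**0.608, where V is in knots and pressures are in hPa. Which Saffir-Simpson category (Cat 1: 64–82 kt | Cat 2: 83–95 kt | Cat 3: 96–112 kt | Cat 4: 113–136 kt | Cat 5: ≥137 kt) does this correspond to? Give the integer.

ΔP = 1010 − 880 = 130 mb.
V ≈ 6.5 × 130^0.608 = 6.5 × 19.29 ≈ 125 kt.
125 kt falls in the Category 4 band.

4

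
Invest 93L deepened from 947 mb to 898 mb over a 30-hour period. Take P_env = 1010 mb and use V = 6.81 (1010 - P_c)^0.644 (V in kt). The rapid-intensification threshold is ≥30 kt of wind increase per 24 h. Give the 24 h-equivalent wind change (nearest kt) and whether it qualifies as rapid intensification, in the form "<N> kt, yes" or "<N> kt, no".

V₁: ΔP = 63, V ≈ 6.81 × 63^0.644 ≈ 98.16 kt.
V₂: ΔP = 112, V ≈ 6.81 × 112^0.644 ≈ 142.18 kt.
ΔV over 30 h = 44.02 kt → 24 h equivalent = 44.02 × 24/30 ≈ 35.22 kt.
35 kt ≥ 30 kt ⇒ rapid intensification.

35 kt, yes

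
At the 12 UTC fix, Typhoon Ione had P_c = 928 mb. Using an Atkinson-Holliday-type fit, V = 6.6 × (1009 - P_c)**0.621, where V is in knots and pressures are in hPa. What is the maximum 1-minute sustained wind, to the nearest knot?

ΔP = 1009 − 928 = 81 mb.
81^0.621 ≈ 15.317.
V ≈ 6.6 × 15.317 ≈ 101.1 kt.

101 kt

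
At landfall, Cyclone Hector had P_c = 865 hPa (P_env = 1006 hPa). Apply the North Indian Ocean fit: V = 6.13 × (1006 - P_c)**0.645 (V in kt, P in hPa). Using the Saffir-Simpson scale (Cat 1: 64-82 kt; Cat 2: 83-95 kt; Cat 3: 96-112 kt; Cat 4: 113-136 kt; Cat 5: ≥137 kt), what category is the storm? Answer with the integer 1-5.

ΔP = 1006 − 865 = 141 hPa.
V ≈ 6.13 × 141^0.645 = 6.13 × 24.34 ≈ 149 kt.
149 kt falls in the Category 5 band.

5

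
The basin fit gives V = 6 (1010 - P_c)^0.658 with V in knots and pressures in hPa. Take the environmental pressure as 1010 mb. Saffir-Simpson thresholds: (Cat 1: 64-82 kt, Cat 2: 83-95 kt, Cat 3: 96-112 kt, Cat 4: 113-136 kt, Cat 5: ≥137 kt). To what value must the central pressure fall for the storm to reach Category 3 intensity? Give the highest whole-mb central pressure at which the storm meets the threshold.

942 mb

Category 3 begins at V = 96 kt.
Required ΔP = (96/6)^(1/0.658) = 16.000^1.520 ≈ 67.60 mb.
P_c ≤ 1010 − 67.60 = 942.40, so the highest integer P_c is 942 mb.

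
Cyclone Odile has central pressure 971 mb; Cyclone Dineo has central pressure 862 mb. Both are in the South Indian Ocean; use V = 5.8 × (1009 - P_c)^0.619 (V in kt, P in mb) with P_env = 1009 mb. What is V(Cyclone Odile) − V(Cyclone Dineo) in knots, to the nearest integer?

Cyclone Odile: ΔP = 38; V ≈ 5.8 × 38^0.619 ≈ 55.12 kt.
Cyclone Dineo: ΔP = 147; V ≈ 5.8 × 147^0.619 ≈ 127.35 kt.
Difference ≈ 55.12 − 127.35 = -72.23 → -72 kt.

-72 kt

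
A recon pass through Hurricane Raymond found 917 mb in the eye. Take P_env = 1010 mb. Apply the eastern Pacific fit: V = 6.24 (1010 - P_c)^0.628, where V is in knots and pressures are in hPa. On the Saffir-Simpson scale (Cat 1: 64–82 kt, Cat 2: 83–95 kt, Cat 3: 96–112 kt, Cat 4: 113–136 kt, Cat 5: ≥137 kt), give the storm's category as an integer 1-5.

ΔP = 1010 − 917 = 93 mb.
V ≈ 6.24 × 93^0.628 = 6.24 × 17.23 ≈ 107 kt.
107 kt falls in the Category 3 band.

3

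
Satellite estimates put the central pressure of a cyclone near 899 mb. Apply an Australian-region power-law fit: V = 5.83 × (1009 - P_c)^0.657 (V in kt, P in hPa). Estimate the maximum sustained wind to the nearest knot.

ΔP = 1009 − 899 = 110 mb.
110^0.657 ≈ 21.938.
V ≈ 5.83 × 21.938 ≈ 127.9 kt.

128 kt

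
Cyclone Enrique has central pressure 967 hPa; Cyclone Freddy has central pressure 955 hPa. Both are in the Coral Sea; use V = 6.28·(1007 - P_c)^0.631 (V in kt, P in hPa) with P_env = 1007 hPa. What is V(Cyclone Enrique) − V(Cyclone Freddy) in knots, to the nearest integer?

Cyclone Enrique: ΔP = 40; V ≈ 6.28 × 40^0.631 ≈ 64.40 kt.
Cyclone Freddy: ΔP = 52; V ≈ 6.28 × 52^0.631 ≈ 75.99 kt.
Difference ≈ 64.40 − 75.99 = -11.59 → -12 kt.

-12 kt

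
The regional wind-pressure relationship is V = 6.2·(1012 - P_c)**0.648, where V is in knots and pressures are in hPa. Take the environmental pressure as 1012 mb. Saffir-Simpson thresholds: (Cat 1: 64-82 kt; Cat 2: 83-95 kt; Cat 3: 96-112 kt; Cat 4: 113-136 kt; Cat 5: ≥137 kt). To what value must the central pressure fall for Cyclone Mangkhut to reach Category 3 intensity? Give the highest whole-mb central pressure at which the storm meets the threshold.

Category 3 begins at V = 96 kt.
Required ΔP = (96/6.2)^(1/0.648) = 15.484^1.543 ≈ 68.59 mb.
P_c ≤ 1012 − 68.59 = 943.41, so the highest integer P_c is 943 mb.

943 mb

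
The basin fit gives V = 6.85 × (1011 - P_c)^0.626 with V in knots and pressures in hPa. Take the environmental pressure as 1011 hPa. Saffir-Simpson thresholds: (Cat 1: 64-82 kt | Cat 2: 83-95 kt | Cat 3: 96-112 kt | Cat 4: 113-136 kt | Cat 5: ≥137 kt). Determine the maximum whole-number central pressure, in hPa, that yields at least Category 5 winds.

Category 5 begins at V = 137 kt.
Required ΔP = (137/6.85)^(1/0.626) = 20.000^1.597 ≈ 119.76 hPa.
P_c ≤ 1011 − 119.76 = 891.24, so the highest integer P_c is 891 hPa.

891 hPa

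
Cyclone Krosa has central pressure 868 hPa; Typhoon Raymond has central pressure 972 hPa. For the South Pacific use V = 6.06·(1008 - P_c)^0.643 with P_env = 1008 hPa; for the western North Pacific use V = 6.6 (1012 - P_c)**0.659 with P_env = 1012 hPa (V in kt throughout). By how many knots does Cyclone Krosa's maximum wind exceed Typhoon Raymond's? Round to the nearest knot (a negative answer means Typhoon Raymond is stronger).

Cyclone Krosa: ΔP = 140; V ≈ 6.06 × 140^0.643 ≈ 145.36 kt.
Typhoon Raymond: ΔP = 40; V ≈ 6.6 × 40^0.659 ≈ 75.04 kt.
Difference ≈ 145.36 − 75.04 = 70.32 → 70 kt.

70 kt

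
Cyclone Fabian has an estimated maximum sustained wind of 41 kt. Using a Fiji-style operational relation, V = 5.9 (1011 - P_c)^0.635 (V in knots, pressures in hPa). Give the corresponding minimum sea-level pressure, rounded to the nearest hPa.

990 hPa

ΔP = (V / 5.9)^(1/0.635) = (41/5.9)^1.575.
41/5.9 = 6.949; 6.949^1.575 ≈ 21.18 hPa.
P_c = 1011 − 21.18 = 989.82 ≈ 990 hPa.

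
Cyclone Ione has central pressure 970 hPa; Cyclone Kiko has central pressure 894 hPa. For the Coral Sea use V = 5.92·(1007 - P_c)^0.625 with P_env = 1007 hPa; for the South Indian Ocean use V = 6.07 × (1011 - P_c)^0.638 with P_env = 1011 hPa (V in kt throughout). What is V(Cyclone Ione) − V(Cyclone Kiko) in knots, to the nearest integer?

-70 kt

Cyclone Ione: ΔP = 37; V ≈ 5.92 × 37^0.625 ≈ 56.55 kt.
Cyclone Kiko: ΔP = 117; V ≈ 6.07 × 117^0.638 ≈ 126.68 kt.
Difference ≈ 56.55 − 126.68 = -70.13 → -70 kt.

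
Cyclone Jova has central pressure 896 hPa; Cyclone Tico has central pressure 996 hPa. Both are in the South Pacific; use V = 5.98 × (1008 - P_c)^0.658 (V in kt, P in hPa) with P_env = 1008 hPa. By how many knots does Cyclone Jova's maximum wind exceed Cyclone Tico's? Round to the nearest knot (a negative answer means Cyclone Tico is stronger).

103 kt

Cyclone Jova: ΔP = 112; V ≈ 5.98 × 112^0.658 ≈ 133.38 kt.
Cyclone Tico: ΔP = 12; V ≈ 5.98 × 12^0.658 ≈ 30.68 kt.
Difference ≈ 133.38 − 30.68 = 102.70 → 103 kt.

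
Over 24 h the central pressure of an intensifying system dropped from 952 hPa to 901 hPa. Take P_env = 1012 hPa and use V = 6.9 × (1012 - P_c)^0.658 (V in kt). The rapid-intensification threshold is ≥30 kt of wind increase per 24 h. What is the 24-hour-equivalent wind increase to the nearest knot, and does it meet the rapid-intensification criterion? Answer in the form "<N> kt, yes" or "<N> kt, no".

V₁: ΔP = 60, V ≈ 6.9 × 60^0.658 ≈ 102.06 kt.
V₂: ΔP = 111, V ≈ 6.9 × 111^0.658 ≈ 152.99 kt.
ΔV over 24 h = 50.93 kt → 24 h equivalent = 50.93 × 24/24 ≈ 50.93 kt.
51 kt ≥ 30 kt ⇒ rapid intensification.

51 kt, yes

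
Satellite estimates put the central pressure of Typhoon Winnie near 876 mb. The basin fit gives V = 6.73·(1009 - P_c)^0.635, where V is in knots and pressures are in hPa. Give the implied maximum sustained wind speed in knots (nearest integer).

ΔP = 1009 − 876 = 133 mb.
133^0.635 ≈ 22.318.
V ≈ 6.73 × 22.318 ≈ 150.2 kt.

150 kt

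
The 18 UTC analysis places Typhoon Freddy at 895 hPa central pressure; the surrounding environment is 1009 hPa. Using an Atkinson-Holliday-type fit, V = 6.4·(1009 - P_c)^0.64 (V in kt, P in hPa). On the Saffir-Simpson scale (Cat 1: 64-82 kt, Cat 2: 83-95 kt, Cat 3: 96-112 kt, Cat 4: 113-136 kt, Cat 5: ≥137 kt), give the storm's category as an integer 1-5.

4

ΔP = 1009 − 895 = 114 hPa.
V ≈ 6.4 × 114^0.64 = 6.4 × 20.72 ≈ 133 kt.
133 kt falls in the Category 4 band.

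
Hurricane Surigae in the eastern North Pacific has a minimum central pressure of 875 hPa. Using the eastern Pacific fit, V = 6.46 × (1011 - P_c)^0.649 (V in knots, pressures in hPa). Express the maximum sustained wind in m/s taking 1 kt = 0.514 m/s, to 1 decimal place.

80.5 m/s

ΔP = 1011 − 875 = 136 hPa.
V ≈ 6.46 × 136^0.649 = 6.46 × 24.247 ≈ 156.639 kt.
156.639 × 0.514 ≈ 80.51 m/s → 80.5 m/s.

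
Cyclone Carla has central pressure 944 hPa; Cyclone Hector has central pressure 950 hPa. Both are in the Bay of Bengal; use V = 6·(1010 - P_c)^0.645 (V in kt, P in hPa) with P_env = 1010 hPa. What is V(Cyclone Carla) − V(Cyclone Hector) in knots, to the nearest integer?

Cyclone Carla: ΔP = 66; V ≈ 6 × 66^0.645 ≈ 89.49 kt.
Cyclone Hector: ΔP = 60; V ≈ 6 × 60^0.645 ≈ 84.15 kt.
Difference ≈ 89.49 − 84.15 = 5.34 → 5 kt.

5 kt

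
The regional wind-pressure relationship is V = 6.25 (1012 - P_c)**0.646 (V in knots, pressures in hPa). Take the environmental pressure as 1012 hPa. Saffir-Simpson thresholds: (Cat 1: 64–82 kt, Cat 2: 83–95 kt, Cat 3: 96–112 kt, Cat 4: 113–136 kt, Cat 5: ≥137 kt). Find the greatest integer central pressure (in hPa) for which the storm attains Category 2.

Category 2 begins at V = 83 kt.
Required ΔP = (83/6.25)^(1/0.646) = 13.280^1.548 ≈ 54.79 hPa.
P_c ≤ 1012 − 54.79 = 957.21, so the highest integer P_c is 957 hPa.

957 hPa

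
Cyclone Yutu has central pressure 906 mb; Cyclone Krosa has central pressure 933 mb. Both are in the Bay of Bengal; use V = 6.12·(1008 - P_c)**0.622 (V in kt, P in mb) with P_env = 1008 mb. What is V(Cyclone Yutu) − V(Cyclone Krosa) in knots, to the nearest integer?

Cyclone Yutu: ΔP = 102; V ≈ 6.12 × 102^0.622 ≈ 108.67 kt.
Cyclone Krosa: ΔP = 75; V ≈ 6.12 × 75^0.622 ≈ 89.75 kt.
Difference ≈ 108.67 − 89.75 = 18.92 → 19 kt.

19 kt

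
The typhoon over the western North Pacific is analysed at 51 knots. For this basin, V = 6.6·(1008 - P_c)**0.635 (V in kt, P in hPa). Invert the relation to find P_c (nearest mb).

983 mb

ΔP = (V / 6.6)^(1/0.635) = (51/6.6)^1.575.
51/6.6 = 7.727; 7.727^1.575 ≈ 25.03 mb.
P_c = 1008 − 25.03 = 982.97 ≈ 983 mb.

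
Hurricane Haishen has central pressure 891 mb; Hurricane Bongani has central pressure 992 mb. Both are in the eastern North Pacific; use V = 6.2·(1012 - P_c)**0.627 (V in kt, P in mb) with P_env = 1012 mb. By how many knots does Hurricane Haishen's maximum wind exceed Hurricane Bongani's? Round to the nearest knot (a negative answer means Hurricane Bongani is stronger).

Hurricane Haishen: ΔP = 121; V ≈ 6.2 × 121^0.627 ≈ 125.40 kt.
Hurricane Bongani: ΔP = 20; V ≈ 6.2 × 20^0.627 ≈ 40.56 kt.
Difference ≈ 125.40 − 40.56 = 84.84 → 85 kt.

85 kt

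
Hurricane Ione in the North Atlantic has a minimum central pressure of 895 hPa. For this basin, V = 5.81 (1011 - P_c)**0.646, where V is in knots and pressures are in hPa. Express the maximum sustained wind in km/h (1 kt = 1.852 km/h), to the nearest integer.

232 km/h

ΔP = 1011 − 895 = 116 hPa.
V ≈ 5.81 × 116^0.646 = 5.81 × 21.560 ≈ 125.261 kt.
125.261 × 1.852 ≈ 231.98 km/h → 232 km/h.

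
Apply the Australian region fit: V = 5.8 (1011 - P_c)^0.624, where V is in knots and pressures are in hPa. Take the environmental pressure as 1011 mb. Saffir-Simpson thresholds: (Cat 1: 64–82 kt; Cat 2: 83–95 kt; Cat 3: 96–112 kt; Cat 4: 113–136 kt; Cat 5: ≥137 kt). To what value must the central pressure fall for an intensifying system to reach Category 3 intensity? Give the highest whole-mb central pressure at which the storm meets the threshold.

921 mb

Category 3 begins at V = 96 kt.
Required ΔP = (96/5.8)^(1/0.624) = 16.552^1.603 ≈ 89.80 mb.
P_c ≤ 1011 − 89.80 = 921.20, so the highest integer P_c is 921 mb.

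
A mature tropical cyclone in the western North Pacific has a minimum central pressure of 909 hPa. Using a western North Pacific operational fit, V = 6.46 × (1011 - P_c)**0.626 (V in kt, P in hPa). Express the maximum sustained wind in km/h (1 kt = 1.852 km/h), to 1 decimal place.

216.4 km/h

ΔP = 1011 − 909 = 102 hPa.
V ≈ 6.46 × 102^0.626 = 6.46 × 18.088 ≈ 116.847 kt.
116.847 × 1.852 ≈ 216.40 km/h → 216.4 km/h.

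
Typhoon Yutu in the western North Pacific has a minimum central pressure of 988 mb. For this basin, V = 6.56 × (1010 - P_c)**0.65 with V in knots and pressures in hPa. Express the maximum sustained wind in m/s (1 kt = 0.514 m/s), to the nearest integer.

ΔP = 1010 − 988 = 22 mb.
V ≈ 6.56 × 22^0.65 = 6.56 × 7.457 ≈ 48.919 kt.
48.919 × 0.514 ≈ 25.14 m/s → 25 m/s.

25 m/s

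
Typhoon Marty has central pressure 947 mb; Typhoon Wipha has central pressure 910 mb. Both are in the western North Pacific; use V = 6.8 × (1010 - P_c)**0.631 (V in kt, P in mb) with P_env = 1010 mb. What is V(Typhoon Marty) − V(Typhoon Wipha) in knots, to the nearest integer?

Typhoon Marty: ΔP = 63; V ≈ 6.8 × 63^0.631 ≈ 92.87 kt.
Typhoon Wipha: ΔP = 100; V ≈ 6.8 × 100^0.631 ≈ 124.31 kt.
Difference ≈ 92.87 − 124.31 = -31.44 → -31 kt.

-31 kt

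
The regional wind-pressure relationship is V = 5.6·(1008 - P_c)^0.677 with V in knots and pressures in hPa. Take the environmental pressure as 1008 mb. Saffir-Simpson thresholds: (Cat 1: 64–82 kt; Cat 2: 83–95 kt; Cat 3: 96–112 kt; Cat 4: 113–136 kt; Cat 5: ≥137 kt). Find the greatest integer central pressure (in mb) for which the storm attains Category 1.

971 mb

Category 1 begins at V = 64 kt.
Required ΔP = (64/5.6)^(1/0.677) = 11.429^1.477 ≈ 36.54 mb.
P_c ≤ 1008 − 36.54 = 971.46, so the highest integer P_c is 971 mb.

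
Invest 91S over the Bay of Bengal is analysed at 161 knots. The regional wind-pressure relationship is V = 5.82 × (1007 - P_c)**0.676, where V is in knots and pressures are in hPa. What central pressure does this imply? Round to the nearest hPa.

ΔP = (V / 5.82)^(1/0.676) = (161/5.82)^1.479.
161/5.82 = 27.663; 27.663^1.479 ≈ 135.83 hPa.
P_c = 1007 − 135.83 = 871.17 ≈ 871 hPa.

871 hPa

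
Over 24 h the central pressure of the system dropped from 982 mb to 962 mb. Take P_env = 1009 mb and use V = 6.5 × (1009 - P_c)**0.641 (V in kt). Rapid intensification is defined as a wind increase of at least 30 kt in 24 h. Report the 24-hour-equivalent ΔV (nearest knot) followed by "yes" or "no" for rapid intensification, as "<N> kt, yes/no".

V₁: ΔP = 27, V ≈ 6.5 × 27^0.641 ≈ 53.75 kt.
V₂: ΔP = 47, V ≈ 6.5 × 47^0.641 ≈ 76.69 kt.
ΔV over 24 h = 22.94 kt → 24 h equivalent = 22.94 × 24/24 ≈ 22.94 kt.
23 kt < 30 kt ⇒ not rapid intensification.

23 kt, no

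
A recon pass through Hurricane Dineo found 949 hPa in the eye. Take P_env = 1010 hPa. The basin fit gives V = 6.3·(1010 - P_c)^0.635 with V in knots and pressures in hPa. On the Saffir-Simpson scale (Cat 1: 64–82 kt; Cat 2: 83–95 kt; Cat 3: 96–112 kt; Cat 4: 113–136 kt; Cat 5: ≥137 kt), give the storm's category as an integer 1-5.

ΔP = 1010 − 949 = 61 hPa.
V ≈ 6.3 × 61^0.635 = 6.3 × 13.60 ≈ 86 kt.
86 kt falls in the Category 2 band.

2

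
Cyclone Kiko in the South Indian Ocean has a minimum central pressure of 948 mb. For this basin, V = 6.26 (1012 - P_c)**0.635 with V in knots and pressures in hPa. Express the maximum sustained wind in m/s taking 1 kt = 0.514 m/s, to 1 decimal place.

ΔP = 1012 − 948 = 64 mb.
V ≈ 6.26 × 64^0.635 = 6.26 × 14.026 ≈ 87.801 kt.
87.801 × 0.514 ≈ 45.13 m/s → 45.1 m/s.

45.1 m/s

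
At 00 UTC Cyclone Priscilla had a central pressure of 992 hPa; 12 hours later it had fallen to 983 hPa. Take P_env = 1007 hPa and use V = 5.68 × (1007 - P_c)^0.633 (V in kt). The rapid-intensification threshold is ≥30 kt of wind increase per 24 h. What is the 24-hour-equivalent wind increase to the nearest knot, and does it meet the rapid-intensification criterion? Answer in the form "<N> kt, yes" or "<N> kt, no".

22 kt, no

V₁: ΔP = 15, V ≈ 5.68 × 15^0.633 ≈ 31.54 kt.
V₂: ΔP = 24, V ≈ 5.68 × 24^0.633 ≈ 42.46 kt.
ΔV over 12 h = 10.92 kt → 24 h equivalent = 10.92 × 24/12 ≈ 21.84 kt.
22 kt < 30 kt ⇒ not rapid intensification.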